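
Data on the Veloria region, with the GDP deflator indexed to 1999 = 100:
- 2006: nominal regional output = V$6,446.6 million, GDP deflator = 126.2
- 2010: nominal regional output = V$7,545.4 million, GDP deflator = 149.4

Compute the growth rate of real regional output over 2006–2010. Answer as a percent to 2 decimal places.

-1.13%

Real regional output 2006 = 6446.6 / 1.262 = 5108.24.
Real regional output 2010 = 7545.4 / 1.494 = 5050.47.
Real growth = 5050.47 / 5108.24 − 1 = -0.0113.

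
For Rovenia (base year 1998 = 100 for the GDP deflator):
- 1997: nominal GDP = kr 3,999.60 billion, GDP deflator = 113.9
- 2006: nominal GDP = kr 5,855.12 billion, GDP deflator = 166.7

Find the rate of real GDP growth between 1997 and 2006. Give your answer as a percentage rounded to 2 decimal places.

Deflate each year: 1997 → 3999.60/1.139 = 3511.50; 2006 → 5855.12/1.667 = 3512.37.
So real GDP changed by 3512.37/3511.50 − 1 = 0.0002, i.e. 0.02%.

0.02%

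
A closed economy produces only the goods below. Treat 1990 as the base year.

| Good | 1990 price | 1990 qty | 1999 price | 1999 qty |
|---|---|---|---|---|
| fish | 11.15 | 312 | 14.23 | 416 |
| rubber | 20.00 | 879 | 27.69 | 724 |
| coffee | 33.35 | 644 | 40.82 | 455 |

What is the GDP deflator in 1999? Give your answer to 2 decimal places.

Nominal GDP 1999 = 14.23·416 + 27.69·724 + 40.82·455 = 44540.34.
Real GDP 1999 (at 1990 prices) = 11.15·416 + 20.00·724 + 33.35·455 = 34292.65.
Deflator = Nominal/Real × 100 = 44540.34/34292.65 × 100 = 129.883.

129.88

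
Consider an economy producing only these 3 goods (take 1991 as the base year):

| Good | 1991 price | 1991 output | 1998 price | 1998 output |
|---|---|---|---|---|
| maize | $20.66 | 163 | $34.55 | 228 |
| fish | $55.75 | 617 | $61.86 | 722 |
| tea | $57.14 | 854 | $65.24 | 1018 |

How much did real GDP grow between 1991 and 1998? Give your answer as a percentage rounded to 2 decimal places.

Real GDP 1991 = Nominal GDP 1991 = 20.66·163 + 55.75·617 + 57.14·854 = 86562.89.
Real GDP 1998 (at 1991 prices) = 20.66·228 + 55.75·722 + 57.14·1018 = 103130.50.
Real growth = 103130.50/86562.89 − 1 = 0.1914.

19.14%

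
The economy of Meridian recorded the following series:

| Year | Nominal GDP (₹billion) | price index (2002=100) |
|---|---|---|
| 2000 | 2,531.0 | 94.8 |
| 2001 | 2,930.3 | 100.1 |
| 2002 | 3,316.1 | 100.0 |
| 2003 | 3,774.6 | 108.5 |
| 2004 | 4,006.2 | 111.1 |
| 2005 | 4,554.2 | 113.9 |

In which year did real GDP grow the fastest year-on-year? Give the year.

2001: real = 2930.3/1.001 = 2927.37; growth vs 2000 (2669.83) = 9.65%.
2002: real = 3316.1/1.000 = 3316.10; growth vs 2001 (2927.37) = 13.28%.
2003: real = 3774.6/1.085 = 3478.89; growth vs 2002 (3316.10) = 4.91%.
2004: real = 4006.2/1.111 = 3605.94; growth vs 2003 (3478.89) = 3.65%.
2005: real = 4554.2/1.139 = 3998.42; growth vs 2004 (3605.94) = 10.88%.

2002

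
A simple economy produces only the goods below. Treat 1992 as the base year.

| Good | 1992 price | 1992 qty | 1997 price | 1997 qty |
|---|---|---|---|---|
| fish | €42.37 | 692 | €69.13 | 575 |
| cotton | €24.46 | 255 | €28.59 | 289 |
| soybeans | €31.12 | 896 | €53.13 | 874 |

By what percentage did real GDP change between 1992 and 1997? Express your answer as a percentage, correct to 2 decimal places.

-7.58%

Real GDP 1992 = Nominal GDP 1992 = 42.37·692 + 24.46·255 + 31.12·896 = 63440.86.
Real GDP 1997 (at 1992 prices) = 42.37·575 + 24.46·289 + 31.12·874 = 58630.57.
Real growth = 58630.57/63440.86 − 1 = -0.0758.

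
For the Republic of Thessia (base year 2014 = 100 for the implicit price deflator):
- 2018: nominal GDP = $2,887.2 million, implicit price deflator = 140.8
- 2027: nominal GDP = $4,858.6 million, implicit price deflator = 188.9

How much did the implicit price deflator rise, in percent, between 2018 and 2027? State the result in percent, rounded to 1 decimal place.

34.2%

Price-level change = 188.9 / 140.8 − 1 = 0.3416.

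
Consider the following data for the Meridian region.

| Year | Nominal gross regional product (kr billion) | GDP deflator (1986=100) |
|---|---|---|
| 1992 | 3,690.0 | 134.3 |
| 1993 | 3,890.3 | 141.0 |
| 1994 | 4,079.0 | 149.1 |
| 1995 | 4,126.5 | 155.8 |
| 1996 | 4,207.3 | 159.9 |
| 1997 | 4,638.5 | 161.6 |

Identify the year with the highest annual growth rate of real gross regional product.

1993: real = 3890.3/1.410 = 2759.08; growth vs 1992 (2747.58) = 0.42%.
1994: real = 4079.0/1.491 = 2735.75; growth vs 1993 (2759.08) = -0.85%.
1995: real = 4126.5/1.558 = 2648.59; growth vs 1994 (2735.75) = -3.19%.
1996: real = 4207.3/1.599 = 2631.21; growth vs 1995 (2648.59) = -0.66%.
1997: real = 4638.5/1.616 = 2870.36; growth vs 1996 (2631.21) = 9.09%.

1997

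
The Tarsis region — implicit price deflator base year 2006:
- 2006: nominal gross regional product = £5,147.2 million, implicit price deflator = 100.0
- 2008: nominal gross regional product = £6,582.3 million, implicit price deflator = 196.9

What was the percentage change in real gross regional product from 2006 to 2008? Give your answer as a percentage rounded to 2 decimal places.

Real gross regional product 2006 = 5147.2 / 1.000 = 5147.20.
Real gross regional product 2008 = 6582.3 / 1.969 = 3342.97.
Real growth = 3342.97 / 5147.20 − 1 = -0.3505.

-35.05%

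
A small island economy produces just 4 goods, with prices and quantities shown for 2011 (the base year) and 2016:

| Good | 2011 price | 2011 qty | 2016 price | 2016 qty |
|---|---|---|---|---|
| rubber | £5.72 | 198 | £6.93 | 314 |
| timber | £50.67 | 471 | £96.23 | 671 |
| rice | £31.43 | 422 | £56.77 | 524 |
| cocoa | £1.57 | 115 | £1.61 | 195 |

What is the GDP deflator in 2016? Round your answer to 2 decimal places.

Nominal GDP 2016 = 6.93·314 + 96.23·671 + 56.77·524 + 1.61·195 = 96807.78.
Real GDP 2016 (at 2011 prices) = 5.72·314 + 50.67·671 + 31.43·524 + 1.57·195 = 52571.12.
Deflator = Nominal/Real × 100 = 96807.78/52571.12 × 100 = 184.146.

184.15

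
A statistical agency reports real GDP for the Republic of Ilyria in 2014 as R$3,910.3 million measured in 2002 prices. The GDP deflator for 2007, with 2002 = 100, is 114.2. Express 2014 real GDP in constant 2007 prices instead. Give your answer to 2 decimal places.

Real GDP in 2007 prices = Real GDP in 2002 prices × (P_2007/P_2002) = 3910.3 × 1.142 = 4465.56.

R$4,465.56 million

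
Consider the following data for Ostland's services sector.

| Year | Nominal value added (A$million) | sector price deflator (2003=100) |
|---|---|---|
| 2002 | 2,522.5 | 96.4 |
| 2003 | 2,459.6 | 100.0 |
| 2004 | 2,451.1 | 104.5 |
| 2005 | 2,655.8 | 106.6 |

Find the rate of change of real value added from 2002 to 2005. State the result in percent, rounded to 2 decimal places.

-4.79%

Real value added 2002 = 2522.5/0.964 = 2616.70.
Real value added 2005 = 2655.8/1.066 = 2491.37.
Change = 2491.37/2616.70 − 1 = -0.0479.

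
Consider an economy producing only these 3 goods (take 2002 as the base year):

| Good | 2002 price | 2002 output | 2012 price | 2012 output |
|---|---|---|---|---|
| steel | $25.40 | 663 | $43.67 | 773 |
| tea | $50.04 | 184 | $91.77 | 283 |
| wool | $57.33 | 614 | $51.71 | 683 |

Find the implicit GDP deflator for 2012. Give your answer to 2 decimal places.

130.29

Nominal GDP 2012 = 43.67·773 + 91.77·283 + 51.71·683 = 95045.75.
Real GDP 2012 (at 2002 prices) = 25.40·773 + 50.04·283 + 57.33·683 = 72951.91.
Deflator = Nominal/Real × 100 = 95045.75/72951.91 × 100 = 130.285.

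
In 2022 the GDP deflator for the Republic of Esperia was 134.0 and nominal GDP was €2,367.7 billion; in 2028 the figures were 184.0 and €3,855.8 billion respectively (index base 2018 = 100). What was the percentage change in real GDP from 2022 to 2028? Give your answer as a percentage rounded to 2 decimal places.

18.60%

Deflate each year: 2022 → 2367.7/1.340 = 1766.94; 2028 → 3855.8/1.840 = 2095.54.
So real GDP changed by 2095.54/1766.94 − 1 = 0.1860, i.e. 18.60%.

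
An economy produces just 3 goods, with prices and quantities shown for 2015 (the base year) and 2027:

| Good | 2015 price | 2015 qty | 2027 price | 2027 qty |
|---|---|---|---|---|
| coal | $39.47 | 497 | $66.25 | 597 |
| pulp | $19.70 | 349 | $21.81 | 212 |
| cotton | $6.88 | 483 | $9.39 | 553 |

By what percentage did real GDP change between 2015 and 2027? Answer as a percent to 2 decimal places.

5.80%

Real GDP 2015 = Nominal GDP 2015 = 39.47·497 + 19.70·349 + 6.88·483 = 29814.93.
Real GDP 2027 (at 2015 prices) = 39.47·597 + 19.70·212 + 6.88·553 = 31544.63.
Real growth = 31544.63/29814.93 − 1 = 0.0580.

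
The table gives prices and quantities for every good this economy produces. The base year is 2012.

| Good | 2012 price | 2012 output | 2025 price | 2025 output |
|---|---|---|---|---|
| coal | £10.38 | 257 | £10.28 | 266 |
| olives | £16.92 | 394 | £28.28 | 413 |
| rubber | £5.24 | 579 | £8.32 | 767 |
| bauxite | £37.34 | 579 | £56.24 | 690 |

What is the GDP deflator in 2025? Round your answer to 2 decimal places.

Nominal GDP 2025 = 10.28·266 + 28.28·413 + 8.32·767 + 56.24·690 = 59601.16.
Real GDP 2025 (at 2012 prices) = 10.38·266 + 16.92·413 + 5.24·767 + 37.34·690 = 39532.72.
Deflator = Nominal/Real × 100 = 59601.16/39532.72 × 100 = 150.764.

150.76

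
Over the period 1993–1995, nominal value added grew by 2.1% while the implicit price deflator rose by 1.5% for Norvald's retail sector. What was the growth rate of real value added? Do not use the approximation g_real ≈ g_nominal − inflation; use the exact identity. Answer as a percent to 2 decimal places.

0.59%

(1 + g_nom) = (1 + g_real)(1 + π), so g_real = 1.0210 / 1.0150 − 1 = 0.00591.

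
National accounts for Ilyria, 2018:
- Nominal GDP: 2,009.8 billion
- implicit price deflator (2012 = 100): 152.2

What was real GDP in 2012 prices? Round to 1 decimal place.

1,320.5 billion

Real GDP = Nominal / (implicit price deflator/100) = 2009.8 / 1.522 = 1320.50.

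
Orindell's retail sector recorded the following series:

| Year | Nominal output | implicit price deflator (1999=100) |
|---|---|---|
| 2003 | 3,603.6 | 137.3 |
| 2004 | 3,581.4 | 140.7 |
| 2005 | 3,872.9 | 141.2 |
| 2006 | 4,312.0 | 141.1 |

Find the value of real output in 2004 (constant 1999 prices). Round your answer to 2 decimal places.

2,545.42

Real output 2004 = 3581.4 / 1.407 = 2545.42.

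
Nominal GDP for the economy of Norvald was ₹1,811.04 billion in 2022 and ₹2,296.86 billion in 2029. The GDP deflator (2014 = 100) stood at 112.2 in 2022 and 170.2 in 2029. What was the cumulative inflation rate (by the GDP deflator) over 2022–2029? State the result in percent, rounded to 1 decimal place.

Price-level change = 170.2 / 112.2 − 1 = 0.5169.

51.7%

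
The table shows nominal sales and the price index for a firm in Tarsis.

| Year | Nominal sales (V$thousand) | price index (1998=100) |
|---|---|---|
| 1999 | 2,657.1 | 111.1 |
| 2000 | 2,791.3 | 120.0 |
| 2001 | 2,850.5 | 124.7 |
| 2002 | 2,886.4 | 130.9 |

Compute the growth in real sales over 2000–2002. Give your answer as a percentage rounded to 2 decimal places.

-5.20%

Real sales 2000 = 2791.3/1.200 = 2326.08.
Real sales 2002 = 2886.4/1.309 = 2205.04.
Change = 2205.04/2326.08 − 1 = -0.0520.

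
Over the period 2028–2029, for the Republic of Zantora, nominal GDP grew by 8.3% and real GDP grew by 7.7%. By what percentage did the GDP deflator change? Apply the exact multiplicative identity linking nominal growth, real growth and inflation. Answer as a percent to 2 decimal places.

(1 + g_nom) = (1 + g_real)(1 + π), so π = 1.0830 / 1.0770 − 1 = 0.00557.

0.56%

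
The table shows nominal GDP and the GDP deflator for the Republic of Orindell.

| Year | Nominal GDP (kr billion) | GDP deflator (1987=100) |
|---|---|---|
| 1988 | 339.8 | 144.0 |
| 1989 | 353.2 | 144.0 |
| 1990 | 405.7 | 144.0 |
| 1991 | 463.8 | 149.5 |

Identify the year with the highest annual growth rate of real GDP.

1990

1989: real = 353.2/1.440 = 245.28; growth vs 1988 (235.97) = 3.95%.
1990: real = 405.7/1.440 = 281.74; growth vs 1989 (245.28) = 14.86%.
1991: real = 463.8/1.495 = 310.23; growth vs 1990 (281.74) = 10.11%.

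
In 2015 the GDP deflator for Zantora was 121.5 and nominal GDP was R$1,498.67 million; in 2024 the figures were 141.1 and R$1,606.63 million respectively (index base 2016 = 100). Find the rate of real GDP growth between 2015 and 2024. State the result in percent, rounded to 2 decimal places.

Real GDP 2015 = 1498.67 / 1.215 = 1233.47.
Real GDP 2024 = 1606.63 / 1.411 = 1138.65.
Real growth = 1138.65 / 1233.47 − 1 = -0.0769.

-7.69%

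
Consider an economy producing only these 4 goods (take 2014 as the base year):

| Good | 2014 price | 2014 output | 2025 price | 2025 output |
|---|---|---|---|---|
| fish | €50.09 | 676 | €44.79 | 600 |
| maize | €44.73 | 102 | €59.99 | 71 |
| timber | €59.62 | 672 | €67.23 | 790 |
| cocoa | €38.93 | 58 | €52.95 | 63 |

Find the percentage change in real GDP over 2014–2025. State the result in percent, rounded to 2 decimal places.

Real GDP 2014 = Nominal GDP 2014 = 50.09·676 + 44.73·102 + 59.62·672 + 38.93·58 = 80745.88.
Real GDP 2025 (at 2014 prices) = 50.09·600 + 44.73·71 + 59.62·790 + 38.93·63 = 82782.22.
Real growth = 82782.22/80745.88 − 1 = 0.0252.

2.52%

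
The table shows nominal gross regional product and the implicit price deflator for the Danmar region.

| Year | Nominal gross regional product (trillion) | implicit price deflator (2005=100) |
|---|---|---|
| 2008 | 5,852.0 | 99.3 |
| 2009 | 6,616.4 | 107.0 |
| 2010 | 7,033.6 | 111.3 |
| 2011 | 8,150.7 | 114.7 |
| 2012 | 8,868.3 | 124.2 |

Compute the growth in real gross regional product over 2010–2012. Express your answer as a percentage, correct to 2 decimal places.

12.99%

Real gross regional product 2010 = 7033.6/1.113 = 6319.50.
Real gross regional product 2012 = 8868.3/1.242 = 7140.34.
Change = 7140.34/6319.50 − 1 = 0.1299.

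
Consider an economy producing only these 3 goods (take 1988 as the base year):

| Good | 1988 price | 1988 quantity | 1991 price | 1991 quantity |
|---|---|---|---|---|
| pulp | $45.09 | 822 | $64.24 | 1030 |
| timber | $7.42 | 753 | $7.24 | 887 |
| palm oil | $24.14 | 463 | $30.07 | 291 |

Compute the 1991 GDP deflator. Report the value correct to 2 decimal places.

Nominal GDP 1991 = 64.24·1030 + 7.24·887 + 30.07·291 = 81339.45.
Real GDP 1991 (at 1988 prices) = 45.09·1030 + 7.42·887 + 24.14·291 = 60048.98.
Deflator = Nominal/Real × 100 = 81339.45/60048.98 × 100 = 135.455.

135.46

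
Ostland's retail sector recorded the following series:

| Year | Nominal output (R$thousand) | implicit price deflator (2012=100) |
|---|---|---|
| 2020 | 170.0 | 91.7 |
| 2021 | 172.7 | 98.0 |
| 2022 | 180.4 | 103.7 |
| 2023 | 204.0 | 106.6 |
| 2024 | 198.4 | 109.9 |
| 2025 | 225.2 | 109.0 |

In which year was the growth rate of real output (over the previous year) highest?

2021: real = 172.7/0.980 = 176.22; growth vs 2020 (185.39) = -4.95%.
2022: real = 180.4/1.037 = 173.96; growth vs 2021 (176.22) = -1.28%.
2023: real = 204.0/1.066 = 191.37; growth vs 2022 (173.96) = 10.01%.
2024: real = 198.4/1.099 = 180.53; growth vs 2023 (191.37) = -5.66%.
2025: real = 225.2/1.090 = 206.61; growth vs 2024 (180.53) = 14.45%.

2025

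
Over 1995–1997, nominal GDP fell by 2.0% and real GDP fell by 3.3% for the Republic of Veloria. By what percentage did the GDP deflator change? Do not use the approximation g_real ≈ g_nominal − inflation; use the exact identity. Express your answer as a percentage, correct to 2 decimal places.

1.34%

(1 + g_nom) = (1 + g_real)(1 + π), so π = 0.9800 / 0.9670 − 1 = 0.01344.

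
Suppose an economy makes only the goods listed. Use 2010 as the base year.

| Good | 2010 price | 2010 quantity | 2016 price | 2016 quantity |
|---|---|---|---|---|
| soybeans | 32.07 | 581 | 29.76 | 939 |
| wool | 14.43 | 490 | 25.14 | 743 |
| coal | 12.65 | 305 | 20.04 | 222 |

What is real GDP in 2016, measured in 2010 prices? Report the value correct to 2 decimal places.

43643.52

Real GDP 2016 = Σ (p_2010 × q_2016) = 32.07·939 + 14.43·743 + 12.65·222 = 43643.52.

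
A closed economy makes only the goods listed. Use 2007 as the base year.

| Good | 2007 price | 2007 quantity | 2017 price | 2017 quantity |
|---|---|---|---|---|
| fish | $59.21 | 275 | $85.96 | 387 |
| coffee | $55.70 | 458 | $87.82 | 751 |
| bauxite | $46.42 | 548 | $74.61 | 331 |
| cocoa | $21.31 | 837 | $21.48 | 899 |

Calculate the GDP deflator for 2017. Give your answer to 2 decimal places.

Nominal GDP 2017 = 85.96·387 + 87.82·751 + 74.61·331 + 21.48·899 = 143225.77.
Real GDP 2017 (at 2007 prices) = 59.21·387 + 55.70·751 + 46.42·331 + 21.31·899 = 99267.68.
Deflator = Nominal/Real × 100 = 143225.77/99267.68 × 100 = 144.282.

144.28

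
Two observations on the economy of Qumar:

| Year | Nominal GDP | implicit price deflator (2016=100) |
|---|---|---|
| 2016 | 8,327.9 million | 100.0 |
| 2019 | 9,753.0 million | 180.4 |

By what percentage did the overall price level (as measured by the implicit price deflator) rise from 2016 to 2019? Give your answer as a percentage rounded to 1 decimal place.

80.4%

Price-level change = 180.4 / 100.0 − 1 = 0.8040.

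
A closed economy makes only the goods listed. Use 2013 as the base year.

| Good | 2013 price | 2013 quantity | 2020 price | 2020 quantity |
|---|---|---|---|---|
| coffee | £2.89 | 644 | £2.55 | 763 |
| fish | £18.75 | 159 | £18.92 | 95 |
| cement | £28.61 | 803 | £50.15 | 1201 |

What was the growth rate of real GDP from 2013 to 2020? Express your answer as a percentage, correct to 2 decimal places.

37.86%

Real GDP 2013 = Nominal GDP 2013 = 2.89·644 + 18.75·159 + 28.61·803 = 27816.24.
Real GDP 2020 (at 2013 prices) = 2.89·763 + 18.75·95 + 28.61·1201 = 38346.93.
Real growth = 38346.93/27816.24 − 1 = 0.3786.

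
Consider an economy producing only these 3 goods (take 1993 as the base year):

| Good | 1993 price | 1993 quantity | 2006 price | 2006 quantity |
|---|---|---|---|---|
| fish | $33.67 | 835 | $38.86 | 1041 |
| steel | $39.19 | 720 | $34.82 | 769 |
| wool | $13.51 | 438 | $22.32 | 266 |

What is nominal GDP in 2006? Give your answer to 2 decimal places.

Nominal GDP 2006 = Σ (p_2006 × q_2006) = 38.86·1041 + 34.82·769 + 22.32·266 = 73166.96.

$73166.96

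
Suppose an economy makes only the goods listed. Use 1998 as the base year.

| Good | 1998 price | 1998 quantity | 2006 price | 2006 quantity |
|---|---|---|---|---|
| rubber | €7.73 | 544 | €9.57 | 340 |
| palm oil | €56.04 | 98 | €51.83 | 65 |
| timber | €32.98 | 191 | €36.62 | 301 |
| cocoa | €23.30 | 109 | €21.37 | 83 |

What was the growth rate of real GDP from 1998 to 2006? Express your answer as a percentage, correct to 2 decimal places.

-2.18%

Real GDP 1998 = Nominal GDP 1998 = 7.73·544 + 56.04·98 + 32.98·191 + 23.30·109 = 18535.92.
Real GDP 2006 (at 1998 prices) = 7.73·340 + 56.04·65 + 32.98·301 + 23.30·83 = 18131.68.
Real growth = 18131.68/18535.92 − 1 = -0.0218.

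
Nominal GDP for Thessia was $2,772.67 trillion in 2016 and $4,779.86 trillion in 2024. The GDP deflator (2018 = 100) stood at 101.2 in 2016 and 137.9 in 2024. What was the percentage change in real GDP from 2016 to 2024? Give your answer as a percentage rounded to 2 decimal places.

Real GDP 2016 = 2772.67 / 1.012 = 2739.79.
Real GDP 2024 = 4779.86 / 1.379 = 3466.18.
Real growth = 3466.18 / 2739.79 − 1 = 0.2651.

26.51%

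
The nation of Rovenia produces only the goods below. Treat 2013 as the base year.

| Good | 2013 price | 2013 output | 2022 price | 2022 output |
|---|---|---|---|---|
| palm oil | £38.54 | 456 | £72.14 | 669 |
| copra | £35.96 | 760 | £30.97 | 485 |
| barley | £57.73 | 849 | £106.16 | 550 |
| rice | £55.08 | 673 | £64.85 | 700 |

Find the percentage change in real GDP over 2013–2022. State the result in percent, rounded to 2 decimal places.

-13.33%

Real GDP 2013 = Nominal GDP 2013 = 38.54·456 + 35.96·760 + 57.73·849 + 55.08·673 = 130985.45.
Real GDP 2022 (at 2013 prices) = 38.54·669 + 35.96·485 + 57.73·550 + 55.08·700 = 113531.36.
Real growth = 113531.36/130985.45 − 1 = -0.1333.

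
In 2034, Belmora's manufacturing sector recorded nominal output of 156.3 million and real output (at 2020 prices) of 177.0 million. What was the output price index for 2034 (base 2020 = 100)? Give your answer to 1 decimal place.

output price index = (Nominal / Real) × 100 = 156.3 / 177.0 × 100 = 88.31.

88.3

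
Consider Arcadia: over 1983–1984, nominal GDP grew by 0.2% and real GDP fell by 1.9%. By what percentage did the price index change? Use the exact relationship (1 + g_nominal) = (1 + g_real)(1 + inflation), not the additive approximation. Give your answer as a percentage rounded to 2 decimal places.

2.14%

(1 + g_nom) = (1 + g_real)(1 + π), so π = 1.0020 / 0.9810 − 1 = 0.02141.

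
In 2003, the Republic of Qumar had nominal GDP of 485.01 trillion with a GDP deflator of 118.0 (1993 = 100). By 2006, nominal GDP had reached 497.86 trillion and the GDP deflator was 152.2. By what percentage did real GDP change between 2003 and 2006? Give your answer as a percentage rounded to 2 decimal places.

Deflate each year: 2003 → 485.01/1.180 = 411.03; 2006 → 497.86/1.522 = 327.11.
So real GDP changed by 327.11/411.03 − 1 = -0.2042, i.e. -20.42%.

-20.42%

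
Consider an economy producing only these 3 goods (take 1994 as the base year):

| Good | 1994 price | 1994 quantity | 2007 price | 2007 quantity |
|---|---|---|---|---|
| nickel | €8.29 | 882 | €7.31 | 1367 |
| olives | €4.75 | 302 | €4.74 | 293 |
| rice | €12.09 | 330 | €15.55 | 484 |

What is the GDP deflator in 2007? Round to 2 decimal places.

Nominal GDP 2007 = 7.31·1367 + 4.74·293 + 15.55·484 = 18907.79.
Real GDP 2007 (at 1994 prices) = 8.29·1367 + 4.75·293 + 12.09·484 = 18575.74.
Deflator = Nominal/Real × 100 = 18907.79/18575.74 × 100 = 101.788.

101.79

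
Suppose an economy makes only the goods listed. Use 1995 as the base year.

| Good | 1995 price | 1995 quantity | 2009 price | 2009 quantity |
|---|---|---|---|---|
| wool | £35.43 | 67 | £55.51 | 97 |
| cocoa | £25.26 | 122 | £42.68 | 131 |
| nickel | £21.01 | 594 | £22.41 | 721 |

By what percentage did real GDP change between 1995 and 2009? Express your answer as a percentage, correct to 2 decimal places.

Real GDP 1995 = Nominal GDP 1995 = 35.43·67 + 25.26·122 + 21.01·594 = 17935.47.
Real GDP 2009 (at 1995 prices) = 35.43·97 + 25.26·131 + 21.01·721 = 21893.98.
Real growth = 21893.98/17935.47 − 1 = 0.2207.

22.07%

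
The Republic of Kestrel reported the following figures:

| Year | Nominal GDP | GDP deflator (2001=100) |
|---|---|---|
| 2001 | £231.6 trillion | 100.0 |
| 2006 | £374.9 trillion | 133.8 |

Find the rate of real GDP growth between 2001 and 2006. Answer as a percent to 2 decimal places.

20.98%

Real GDP 2001 = 231.6 / 1.000 = 231.60.
Real GDP 2006 = 374.9 / 1.338 = 280.19.
Real growth = 280.19 / 231.60 − 1 = 0.2098.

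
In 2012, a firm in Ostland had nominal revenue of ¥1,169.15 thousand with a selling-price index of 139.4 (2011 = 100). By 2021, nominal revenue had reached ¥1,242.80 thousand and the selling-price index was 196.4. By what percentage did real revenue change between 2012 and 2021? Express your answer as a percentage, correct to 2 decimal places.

-24.55%

Deflate each year: 2012 → 1169.15/1.394 = 838.70; 2021 → 1242.80/1.964 = 632.79.
So real revenue changed by 632.79/838.70 − 1 = -0.2455, i.e. -24.55%.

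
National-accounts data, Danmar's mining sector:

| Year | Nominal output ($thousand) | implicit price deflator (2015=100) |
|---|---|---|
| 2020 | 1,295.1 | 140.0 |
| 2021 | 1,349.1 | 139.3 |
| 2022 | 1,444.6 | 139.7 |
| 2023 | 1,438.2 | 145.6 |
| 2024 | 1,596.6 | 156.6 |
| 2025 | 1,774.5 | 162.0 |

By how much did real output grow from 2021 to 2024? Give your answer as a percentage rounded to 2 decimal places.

5.27%

Real output 2021 = 1349.1/1.393 = 968.49.
Real output 2024 = 1596.6/1.566 = 1019.54.
Change = 1019.54/968.49 − 1 = 0.0527.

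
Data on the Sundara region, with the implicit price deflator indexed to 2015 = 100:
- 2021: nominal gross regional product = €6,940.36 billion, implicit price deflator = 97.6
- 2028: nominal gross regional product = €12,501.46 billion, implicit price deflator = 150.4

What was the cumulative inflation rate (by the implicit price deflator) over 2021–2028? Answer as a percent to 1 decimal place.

Price-level change = 150.4 / 97.6 − 1 = 0.5410.

54.1%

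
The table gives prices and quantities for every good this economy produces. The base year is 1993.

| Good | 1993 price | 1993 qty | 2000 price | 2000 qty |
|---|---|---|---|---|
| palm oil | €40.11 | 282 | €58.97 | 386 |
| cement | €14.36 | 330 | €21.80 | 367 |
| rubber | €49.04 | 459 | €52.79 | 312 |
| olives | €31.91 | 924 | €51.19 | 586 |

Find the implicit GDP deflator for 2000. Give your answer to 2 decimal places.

141.05

Nominal GDP 2000 = 58.97·386 + 21.80·367 + 52.79·312 + 51.19·586 = 77230.84.
Real GDP 2000 (at 1993 prices) = 40.11·386 + 14.36·367 + 49.04·312 + 31.91·586 = 54752.32.
Deflator = Nominal/Real × 100 = 77230.84/54752.32 × 100 = 141.055.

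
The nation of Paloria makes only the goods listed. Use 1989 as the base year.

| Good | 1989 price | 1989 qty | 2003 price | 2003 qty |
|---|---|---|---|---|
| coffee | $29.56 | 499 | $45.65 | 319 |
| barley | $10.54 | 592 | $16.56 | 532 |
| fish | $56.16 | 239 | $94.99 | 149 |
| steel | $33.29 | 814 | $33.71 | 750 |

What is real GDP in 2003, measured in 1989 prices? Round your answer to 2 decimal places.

Real GDP 2003 = Σ (p_1989 × q_2003) = 29.56·319 + 10.54·532 + 56.16·149 + 33.29·750 = 48372.26.

$48372.26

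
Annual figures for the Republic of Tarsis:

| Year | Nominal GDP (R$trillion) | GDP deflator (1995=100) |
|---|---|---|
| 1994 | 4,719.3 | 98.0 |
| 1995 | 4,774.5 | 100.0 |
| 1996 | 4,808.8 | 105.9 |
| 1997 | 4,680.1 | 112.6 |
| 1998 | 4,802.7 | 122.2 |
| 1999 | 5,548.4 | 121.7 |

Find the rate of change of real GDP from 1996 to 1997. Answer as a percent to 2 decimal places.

-8.47%

Real GDP 1996 = 4808.8/1.059 = 4540.89.
Real GDP 1997 = 4680.1/1.126 = 4156.39.
Change = 4156.39/4540.89 − 1 = -0.0847.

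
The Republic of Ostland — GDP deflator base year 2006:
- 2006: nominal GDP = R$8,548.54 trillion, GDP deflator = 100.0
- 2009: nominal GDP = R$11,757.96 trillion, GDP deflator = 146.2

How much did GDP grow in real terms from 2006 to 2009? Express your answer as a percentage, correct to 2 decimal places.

Deflate each year: 2006 → 8548.54/1.000 = 8548.54; 2009 → 11757.96/1.462 = 8042.38.
So real GDP changed by 8042.38/8548.54 − 1 = -0.0592, i.e. -5.92%.

-5.92%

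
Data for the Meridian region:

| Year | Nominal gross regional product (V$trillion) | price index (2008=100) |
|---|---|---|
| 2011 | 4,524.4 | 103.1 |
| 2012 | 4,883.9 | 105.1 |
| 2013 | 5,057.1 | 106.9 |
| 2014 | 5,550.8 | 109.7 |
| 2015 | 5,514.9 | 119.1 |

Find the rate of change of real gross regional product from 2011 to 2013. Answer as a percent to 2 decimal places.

Real gross regional product 2011 = 4524.4/1.031 = 4388.36.
Real gross regional product 2013 = 5057.1/1.069 = 4730.68.
Change = 4730.68/4388.36 − 1 = 0.0780.

7.80%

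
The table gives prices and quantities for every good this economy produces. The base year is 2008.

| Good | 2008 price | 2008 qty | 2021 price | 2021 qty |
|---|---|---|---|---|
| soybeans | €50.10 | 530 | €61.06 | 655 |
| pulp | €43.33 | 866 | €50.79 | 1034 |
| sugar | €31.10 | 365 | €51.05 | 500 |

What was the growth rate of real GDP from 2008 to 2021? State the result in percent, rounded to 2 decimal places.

23.52%

Real GDP 2008 = Nominal GDP 2008 = 50.10·530 + 43.33·866 + 31.10·365 = 75428.28.
Real GDP 2021 (at 2008 prices) = 50.10·655 + 43.33·1034 + 31.10·500 = 93168.72.
Real growth = 93168.72/75428.28 − 1 = 0.2352.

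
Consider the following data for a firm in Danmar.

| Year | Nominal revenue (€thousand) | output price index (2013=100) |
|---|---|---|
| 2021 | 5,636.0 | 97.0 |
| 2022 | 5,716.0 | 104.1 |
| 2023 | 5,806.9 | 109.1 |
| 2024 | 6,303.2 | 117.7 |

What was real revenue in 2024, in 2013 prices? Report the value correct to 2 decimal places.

Real revenue 2024 = 6303.2 / 1.177 = 5355.31.

€5,355.31 thousand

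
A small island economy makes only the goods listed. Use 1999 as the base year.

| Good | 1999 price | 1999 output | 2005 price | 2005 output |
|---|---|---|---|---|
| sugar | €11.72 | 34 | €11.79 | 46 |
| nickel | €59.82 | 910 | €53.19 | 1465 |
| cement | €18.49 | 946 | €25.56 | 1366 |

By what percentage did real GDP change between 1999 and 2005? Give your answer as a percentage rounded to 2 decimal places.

Real GDP 1999 = Nominal GDP 1999 = 11.72·34 + 59.82·910 + 18.49·946 = 72326.22.
Real GDP 2005 (at 1999 prices) = 11.72·46 + 59.82·1465 + 18.49·1366 = 113432.76.
Real growth = 113432.76/72326.22 − 1 = 0.5683.

56.83%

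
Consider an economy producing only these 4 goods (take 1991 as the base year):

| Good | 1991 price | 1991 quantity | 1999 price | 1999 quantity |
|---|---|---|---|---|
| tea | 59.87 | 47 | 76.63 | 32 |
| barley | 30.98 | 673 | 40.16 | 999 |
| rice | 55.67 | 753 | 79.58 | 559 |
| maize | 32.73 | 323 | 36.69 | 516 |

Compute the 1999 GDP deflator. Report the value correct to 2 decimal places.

Nominal GDP 1999 = 76.63·32 + 40.16·999 + 79.58·559 + 36.69·516 = 105989.26.
Real GDP 1999 (at 1991 prices) = 59.87·32 + 30.98·999 + 55.67·559 + 32.73·516 = 80873.07.
Deflator = Nominal/Real × 100 = 105989.26/80873.07 × 100 = 131.056.

131.06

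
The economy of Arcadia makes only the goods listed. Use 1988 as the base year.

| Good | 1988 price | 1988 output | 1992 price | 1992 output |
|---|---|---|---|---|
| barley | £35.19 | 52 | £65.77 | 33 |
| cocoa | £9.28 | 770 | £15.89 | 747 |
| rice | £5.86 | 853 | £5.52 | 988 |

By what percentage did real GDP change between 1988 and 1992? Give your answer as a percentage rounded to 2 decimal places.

Real GDP 1988 = Nominal GDP 1988 = 35.19·52 + 9.28·770 + 5.86·853 = 13974.06.
Real GDP 1992 (at 1988 prices) = 35.19·33 + 9.28·747 + 5.86·988 = 13883.11.
Real growth = 13883.11/13974.06 − 1 = -0.0065.

-0.65%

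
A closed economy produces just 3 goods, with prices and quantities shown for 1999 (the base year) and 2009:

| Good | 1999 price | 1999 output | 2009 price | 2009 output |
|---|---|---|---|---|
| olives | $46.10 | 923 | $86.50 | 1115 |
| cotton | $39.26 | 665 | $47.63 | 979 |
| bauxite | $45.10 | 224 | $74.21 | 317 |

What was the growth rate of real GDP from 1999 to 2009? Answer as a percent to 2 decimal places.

32.22%

Real GDP 1999 = Nominal GDP 1999 = 46.10·923 + 39.26·665 + 45.10·224 = 78760.60.
Real GDP 2009 (at 1999 prices) = 46.10·1115 + 39.26·979 + 45.10·317 = 104133.74.
Real growth = 104133.74/78760.60 − 1 = 0.3222.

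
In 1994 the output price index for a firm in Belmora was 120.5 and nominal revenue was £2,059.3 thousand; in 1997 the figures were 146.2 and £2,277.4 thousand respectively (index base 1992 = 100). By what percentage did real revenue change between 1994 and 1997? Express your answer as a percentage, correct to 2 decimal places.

Real revenue 1994 = 2059.3 / 1.205 = 1708.96.
Real revenue 1997 = 2277.4 / 1.462 = 1557.73.
Real growth = 1557.73 / 1708.96 − 1 = -0.0885.

-8.85%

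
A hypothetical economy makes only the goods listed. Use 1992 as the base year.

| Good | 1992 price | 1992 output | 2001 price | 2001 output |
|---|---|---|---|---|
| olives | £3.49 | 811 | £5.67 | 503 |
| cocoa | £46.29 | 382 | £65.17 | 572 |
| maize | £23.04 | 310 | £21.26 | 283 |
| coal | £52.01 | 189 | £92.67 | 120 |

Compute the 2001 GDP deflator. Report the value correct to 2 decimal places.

Nominal GDP 2001 = 5.67·503 + 65.17·572 + 21.26·283 + 92.67·120 = 57266.23.
Real GDP 2001 (at 1992 prices) = 3.49·503 + 46.29·572 + 23.04·283 + 52.01·120 = 40994.87.
Deflator = Nominal/Real × 100 = 57266.23/40994.87 × 100 = 139.691.

139.69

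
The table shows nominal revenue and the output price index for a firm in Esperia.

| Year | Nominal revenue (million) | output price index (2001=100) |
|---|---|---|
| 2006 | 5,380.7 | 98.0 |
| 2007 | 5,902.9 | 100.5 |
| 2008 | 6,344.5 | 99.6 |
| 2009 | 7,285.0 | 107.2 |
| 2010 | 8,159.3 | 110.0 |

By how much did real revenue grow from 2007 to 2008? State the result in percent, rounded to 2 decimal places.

Real revenue 2007 = 5902.9/1.005 = 5873.53.
Real revenue 2008 = 6344.5/0.996 = 6369.98.
Change = 6369.98/5873.53 − 1 = 0.0845.

8.45%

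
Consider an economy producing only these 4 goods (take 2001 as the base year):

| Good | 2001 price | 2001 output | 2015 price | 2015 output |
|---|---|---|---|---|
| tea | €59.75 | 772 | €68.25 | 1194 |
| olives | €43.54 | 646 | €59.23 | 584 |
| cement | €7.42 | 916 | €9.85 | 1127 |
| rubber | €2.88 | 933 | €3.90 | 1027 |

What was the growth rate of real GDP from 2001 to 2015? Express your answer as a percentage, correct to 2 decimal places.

Real GDP 2001 = Nominal GDP 2001 = 59.75·772 + 43.54·646 + 7.42·916 + 2.88·933 = 83737.60.
Real GDP 2015 (at 2001 prices) = 59.75·1194 + 43.54·584 + 7.42·1127 + 2.88·1027 = 108088.96.
Real growth = 108088.96/83737.60 − 1 = 0.2908.

29.08%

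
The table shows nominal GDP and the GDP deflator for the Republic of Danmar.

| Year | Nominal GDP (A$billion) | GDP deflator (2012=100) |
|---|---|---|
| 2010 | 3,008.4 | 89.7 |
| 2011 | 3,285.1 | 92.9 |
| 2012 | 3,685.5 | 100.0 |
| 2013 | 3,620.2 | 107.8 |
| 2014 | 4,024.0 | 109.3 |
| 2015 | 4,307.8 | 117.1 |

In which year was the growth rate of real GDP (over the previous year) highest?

2014

2011: real = 3285.1/0.929 = 3536.17; growth vs 2010 (3353.85) = 5.44%.
2012: real = 3685.5/1.000 = 3685.50; growth vs 2011 (3536.17) = 4.22%.
2013: real = 3620.2/1.078 = 3358.26; growth vs 2012 (3685.50) = -8.88%.
2014: real = 4024.0/1.093 = 3681.61; growth vs 2013 (3358.26) = 9.63%.
2015: real = 4307.8/1.171 = 3678.74; growth vs 2014 (3681.61) = -0.08%.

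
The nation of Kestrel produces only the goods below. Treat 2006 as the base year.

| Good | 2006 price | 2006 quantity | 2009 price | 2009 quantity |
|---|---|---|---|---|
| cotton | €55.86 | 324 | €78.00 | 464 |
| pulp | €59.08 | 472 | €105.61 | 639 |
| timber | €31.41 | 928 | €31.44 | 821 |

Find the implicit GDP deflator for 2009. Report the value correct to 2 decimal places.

Nominal GDP 2009 = 78.00·464 + 105.61·639 + 31.44·821 = 129489.03.
Real GDP 2009 (at 2006 prices) = 55.86·464 + 59.08·639 + 31.41·821 = 89458.77.
Deflator = Nominal/Real × 100 = 129489.03/89458.77 × 100 = 144.747.

144.75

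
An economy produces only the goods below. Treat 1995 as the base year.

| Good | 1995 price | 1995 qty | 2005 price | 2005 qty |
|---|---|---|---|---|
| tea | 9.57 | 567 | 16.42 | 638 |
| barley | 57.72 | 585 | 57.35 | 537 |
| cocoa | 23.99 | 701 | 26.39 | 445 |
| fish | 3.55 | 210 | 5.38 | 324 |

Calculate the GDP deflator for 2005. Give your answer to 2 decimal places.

Nominal GDP 2005 = 16.42·638 + 57.35·537 + 26.39·445 + 5.38·324 = 54759.58.
Real GDP 2005 (at 1995 prices) = 9.57·638 + 57.72·537 + 23.99·445 + 3.55·324 = 48927.05.
Deflator = Nominal/Real × 100 = 54759.58/48927.05 × 100 = 111.921.

111.92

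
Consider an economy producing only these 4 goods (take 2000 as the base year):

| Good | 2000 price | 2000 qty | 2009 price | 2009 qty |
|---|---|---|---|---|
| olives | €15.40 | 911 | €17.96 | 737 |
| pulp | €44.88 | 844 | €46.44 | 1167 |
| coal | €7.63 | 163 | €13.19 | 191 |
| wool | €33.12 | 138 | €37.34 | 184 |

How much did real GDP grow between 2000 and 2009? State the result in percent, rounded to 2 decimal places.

Real GDP 2000 = Nominal GDP 2000 = 15.40·911 + 44.88·844 + 7.63·163 + 33.12·138 = 57722.37.
Real GDP 2009 (at 2000 prices) = 15.40·737 + 44.88·1167 + 7.63·191 + 33.12·184 = 71276.17.
Real growth = 71276.17/57722.37 − 1 = 0.2348.

23.48%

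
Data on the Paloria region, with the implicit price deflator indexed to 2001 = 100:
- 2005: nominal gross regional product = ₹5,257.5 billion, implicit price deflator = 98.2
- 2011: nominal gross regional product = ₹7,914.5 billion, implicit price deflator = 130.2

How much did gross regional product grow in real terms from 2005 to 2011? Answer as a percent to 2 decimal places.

13.54%

Real gross regional product 2005 = 5257.5 / 0.982 = 5353.87.
Real gross regional product 2011 = 7914.5 / 1.302 = 6078.73.
Real growth = 6078.73 / 5353.87 − 1 = 0.1354.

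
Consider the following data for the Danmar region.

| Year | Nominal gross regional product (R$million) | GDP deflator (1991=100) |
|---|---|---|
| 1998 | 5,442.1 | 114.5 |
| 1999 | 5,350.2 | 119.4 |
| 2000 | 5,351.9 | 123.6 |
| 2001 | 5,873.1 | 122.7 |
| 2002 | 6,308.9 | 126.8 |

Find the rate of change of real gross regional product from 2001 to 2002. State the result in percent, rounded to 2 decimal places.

3.95%

Real gross regional product 2001 = 5873.1/1.227 = 4786.55.
Real gross regional product 2002 = 6308.9/1.268 = 4975.47.
Change = 4975.47/4786.55 − 1 = 0.0395.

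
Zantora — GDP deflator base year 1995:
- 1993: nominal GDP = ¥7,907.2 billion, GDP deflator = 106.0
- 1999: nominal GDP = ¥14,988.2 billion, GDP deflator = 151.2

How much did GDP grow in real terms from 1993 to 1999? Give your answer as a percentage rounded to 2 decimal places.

Deflate each year: 1993 → 7907.2/1.060 = 7459.62; 1999 → 14988.2/1.512 = 9912.83.
So real GDP changed by 9912.83/7459.62 − 1 = 0.3289, i.e. 32.89%.

32.89%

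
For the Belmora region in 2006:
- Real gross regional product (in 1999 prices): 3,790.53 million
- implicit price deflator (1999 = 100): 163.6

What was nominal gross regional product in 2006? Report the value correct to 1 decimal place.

Nominal gross regional product = Real × (implicit price deflator/100) = 3790.53 × 1.636 = 6201.31.

6,201.3 million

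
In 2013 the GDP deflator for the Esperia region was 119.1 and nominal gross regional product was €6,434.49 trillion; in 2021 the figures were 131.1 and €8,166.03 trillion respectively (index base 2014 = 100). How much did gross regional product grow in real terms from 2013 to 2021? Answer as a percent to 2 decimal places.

Deflate each year: 2013 → 6434.49/1.191 = 5402.59; 2021 → 8166.03/1.311 = 6228.86.
So real gross regional product changed by 6228.86/5402.59 − 1 = 0.1529, i.e. 15.29%.

15.29%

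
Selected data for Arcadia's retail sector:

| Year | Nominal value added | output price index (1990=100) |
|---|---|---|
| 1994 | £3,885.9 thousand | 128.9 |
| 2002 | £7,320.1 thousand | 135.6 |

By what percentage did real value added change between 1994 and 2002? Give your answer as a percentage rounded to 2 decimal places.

Deflate each year: 1994 → 3885.9/1.289 = 3014.66; 2002 → 7320.1/1.356 = 5398.30.
So real value added changed by 5398.30/3014.66 − 1 = 0.7907, i.e. 79.07%.

79.07%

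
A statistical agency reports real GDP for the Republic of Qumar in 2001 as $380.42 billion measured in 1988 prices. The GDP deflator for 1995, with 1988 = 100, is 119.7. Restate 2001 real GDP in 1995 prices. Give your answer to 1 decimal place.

Real GDP in 1995 prices = Real GDP in 1988 prices × (P_1995/P_1988) = 380.42 × 1.197 = 455.36.

$455.4 billion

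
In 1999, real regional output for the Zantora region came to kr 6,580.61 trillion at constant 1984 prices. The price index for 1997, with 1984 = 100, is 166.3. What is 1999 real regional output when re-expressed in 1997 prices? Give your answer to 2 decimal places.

kr 10,943.55 trillion

Real regional output in 1997 prices = Real regional output in 1984 prices × (P_1997/P_1984) = 6580.61 × 1.663 = 10943.55.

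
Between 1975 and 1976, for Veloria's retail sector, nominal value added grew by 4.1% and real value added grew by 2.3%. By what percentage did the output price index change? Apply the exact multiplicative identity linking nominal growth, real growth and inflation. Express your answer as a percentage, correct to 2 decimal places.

1.76%

(1 + g_nom) = (1 + g_real)(1 + π), so π = 1.0410 / 1.0230 − 1 = 0.01760.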